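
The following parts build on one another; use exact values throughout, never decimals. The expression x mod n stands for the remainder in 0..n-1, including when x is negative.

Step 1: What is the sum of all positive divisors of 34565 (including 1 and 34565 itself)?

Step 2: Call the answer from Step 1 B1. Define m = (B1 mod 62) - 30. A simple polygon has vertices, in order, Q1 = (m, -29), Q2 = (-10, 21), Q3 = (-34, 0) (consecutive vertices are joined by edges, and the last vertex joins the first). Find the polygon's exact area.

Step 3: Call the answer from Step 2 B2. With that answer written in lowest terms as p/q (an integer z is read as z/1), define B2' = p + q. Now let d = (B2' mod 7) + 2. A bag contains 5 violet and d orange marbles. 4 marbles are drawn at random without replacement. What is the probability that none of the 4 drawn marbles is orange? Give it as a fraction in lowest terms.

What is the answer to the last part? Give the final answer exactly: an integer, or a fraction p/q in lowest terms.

1/143

Step 1: 34565 = 5 * 31 * 223; sigma = (1 + 5) * (1 + 31) * (1 + 223) = 6 * 32 * 224 = 43008; answer 43008
Step 2: B1 = 43008; m = 12; cross terms: (12*21 - -10*-29)=-38, (-10*0 - -34*21)=714, (-34*-29 - 12*0)=986; twice the area = |1662| = 1662; area = 831; answer 831
Step 3: B2 = 831; threaded value p + q = 832; d = 8; total draws C(13,4) = 715; favorable C(5,4) = 5; P = 1/143; answer 1/143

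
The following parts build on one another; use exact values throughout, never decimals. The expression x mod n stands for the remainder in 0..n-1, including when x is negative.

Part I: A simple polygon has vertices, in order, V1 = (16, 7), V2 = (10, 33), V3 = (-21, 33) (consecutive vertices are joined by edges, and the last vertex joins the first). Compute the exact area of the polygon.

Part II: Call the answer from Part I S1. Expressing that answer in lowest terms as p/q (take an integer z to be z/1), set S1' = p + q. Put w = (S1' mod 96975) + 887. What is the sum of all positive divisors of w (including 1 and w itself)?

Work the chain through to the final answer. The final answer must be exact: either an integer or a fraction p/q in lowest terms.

1292

Part I: cross terms: (16*33 - 10*7)=458, (10*33 - -21*33)=1023, (-21*7 - 16*33)=-675; twice the area = |806| = 806; area = 403; answer 403
Part II: S1 = 403; threaded value p + q = 404; w = 1291; 1291 is prime, so its only divisors are 1 and 1291; sigma = 1 + 1291 = 1292; answer 1292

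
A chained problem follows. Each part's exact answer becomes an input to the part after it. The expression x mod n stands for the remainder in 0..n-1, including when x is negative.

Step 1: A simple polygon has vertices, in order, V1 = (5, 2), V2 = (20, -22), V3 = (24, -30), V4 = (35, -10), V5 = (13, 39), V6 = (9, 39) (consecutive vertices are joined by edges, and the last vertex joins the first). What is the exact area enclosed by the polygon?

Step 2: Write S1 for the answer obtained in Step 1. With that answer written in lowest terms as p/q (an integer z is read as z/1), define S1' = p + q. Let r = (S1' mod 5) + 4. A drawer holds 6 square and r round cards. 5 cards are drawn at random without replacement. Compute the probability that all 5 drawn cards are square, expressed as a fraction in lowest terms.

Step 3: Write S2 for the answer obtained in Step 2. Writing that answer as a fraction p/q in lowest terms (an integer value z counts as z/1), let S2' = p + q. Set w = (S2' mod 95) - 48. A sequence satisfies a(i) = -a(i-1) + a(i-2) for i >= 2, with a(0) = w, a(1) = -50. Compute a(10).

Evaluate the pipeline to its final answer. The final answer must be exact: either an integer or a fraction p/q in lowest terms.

Step 1: cross terms: (5*-22 - 20*2)=-150, (20*-30 - 24*-22)=-72, (24*-10 - 35*-30)=810, (35*39 - 13*-10)=1495, (13*39 - 9*39)=156, (9*2 - 5*39)=-177; twice the area = |2062| = 2062; area = 1031; answer 1031
Step 2: S1 = 1031; threaded value p + q = 1032; r = 6; total draws C(12,5) = 792; favorable C(6,5) = 6; P = 1/132; answer 1/132
Step 3: S2 = 1/132; threaded value p + q = 133; w = -10; a(2) = -1*(-50) + 1*(-10) = 40; iterating: a(2)=40, a(3)=-90, a(4)=130, a(5)=-220, a(6)=350, a(7)=-570, a(8)=920, a(9)=-1490, a(10)=2410; answer 2410

2410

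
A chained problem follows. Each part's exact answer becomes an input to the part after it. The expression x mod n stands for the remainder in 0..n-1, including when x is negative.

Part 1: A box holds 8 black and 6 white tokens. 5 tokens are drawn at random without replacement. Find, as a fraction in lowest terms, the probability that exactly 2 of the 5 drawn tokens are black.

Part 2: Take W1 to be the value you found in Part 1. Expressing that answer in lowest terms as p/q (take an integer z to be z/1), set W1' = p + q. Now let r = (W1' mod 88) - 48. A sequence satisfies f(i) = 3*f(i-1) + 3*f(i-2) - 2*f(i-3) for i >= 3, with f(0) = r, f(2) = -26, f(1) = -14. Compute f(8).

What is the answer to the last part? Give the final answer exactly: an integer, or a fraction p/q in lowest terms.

-27830

Part 1: total draws C(14,5) = 2002; favorable C(8,2)*C(6,3) = 560; P = 40/143; answer 40/143
Part 2: W1 = 40/143; threaded value p + q = 183; r = -41; f(3) = 3*(-26) + 3*(-14) - 2*(-41) = -38; iterating: f(3)=-38, f(4)=-164, f(5)=-554, f(6)=-2078, f(7)=-7568, f(8)=-27830; answer -27830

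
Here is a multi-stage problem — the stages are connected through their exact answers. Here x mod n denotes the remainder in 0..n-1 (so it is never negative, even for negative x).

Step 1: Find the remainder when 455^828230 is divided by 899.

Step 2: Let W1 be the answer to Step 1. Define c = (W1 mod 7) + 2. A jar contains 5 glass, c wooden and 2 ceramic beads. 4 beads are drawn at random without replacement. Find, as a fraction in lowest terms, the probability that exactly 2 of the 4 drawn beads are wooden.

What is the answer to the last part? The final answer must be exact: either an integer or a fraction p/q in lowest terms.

Step 1: squarings mod 899: 455^1=455, 455^2=255, 455^4=297, 455^8=107, 455^16=661, 455^32=7, 455^64=49, 455^128=603, 455^256=413, 455^512=658, 455^1024=545, 455^2048=355, 455^4096=165, 455^8192=255, 455^16384=297, 455^32768=107, 455^65536=661, 455^131072=7, 455^262144=49, 455^524288=603; 455^828230 = 455^2 * 455^4 * 455^64 * 455^256 * 455^512 * 455^8192 * 455^32768 * 455^262144 * 455^524288 = 645 (mod 899); answer 645
Step 2: W1 = 645; c = 3; total draws C(10,4) = 210; favorable C(3,2)*C(7,2) = 63; P = 3/10; answer 3/10

3/10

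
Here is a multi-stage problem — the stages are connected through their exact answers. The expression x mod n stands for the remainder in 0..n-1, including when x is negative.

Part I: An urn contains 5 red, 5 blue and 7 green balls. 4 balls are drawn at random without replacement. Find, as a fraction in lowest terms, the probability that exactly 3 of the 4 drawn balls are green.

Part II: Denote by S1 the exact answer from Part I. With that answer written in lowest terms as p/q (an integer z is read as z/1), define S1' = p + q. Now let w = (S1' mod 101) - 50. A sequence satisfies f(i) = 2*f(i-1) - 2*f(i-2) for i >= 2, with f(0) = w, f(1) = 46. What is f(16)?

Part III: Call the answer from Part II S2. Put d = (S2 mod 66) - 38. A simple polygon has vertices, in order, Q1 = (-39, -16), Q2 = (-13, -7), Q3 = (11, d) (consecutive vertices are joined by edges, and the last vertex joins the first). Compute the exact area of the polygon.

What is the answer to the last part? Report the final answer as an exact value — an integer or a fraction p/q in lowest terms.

225

Part I: total draws C(17,4) = 2380; favorable C(7,3)*C(10,1) = 350; P = 5/34; answer 5/34
Part II: S1 = 5/34; threaded value p + q = 39; w = -11; f(2) = 2*(46) - 2*(-11) = 114; iterating: f(2)=114, f(3)=136, f(4)=44, f(5)=-184, f(6)=-456, f(7)=-544, f(8)=-176, f(9)=736, f(10)=1824, f(11)=2176, f(12)=704, f(13)=-2944, f(14)=-7296, f(15)=-8704, f(16)=-2816; answer -2816
Part III: S2 = -2816; d = -16; cross terms: (-39*-7 - -13*-16)=65, (-13*-16 - 11*-7)=285, (11*-16 - -39*-16)=-800; twice the area = |-450| = 450; area = 225; answer 225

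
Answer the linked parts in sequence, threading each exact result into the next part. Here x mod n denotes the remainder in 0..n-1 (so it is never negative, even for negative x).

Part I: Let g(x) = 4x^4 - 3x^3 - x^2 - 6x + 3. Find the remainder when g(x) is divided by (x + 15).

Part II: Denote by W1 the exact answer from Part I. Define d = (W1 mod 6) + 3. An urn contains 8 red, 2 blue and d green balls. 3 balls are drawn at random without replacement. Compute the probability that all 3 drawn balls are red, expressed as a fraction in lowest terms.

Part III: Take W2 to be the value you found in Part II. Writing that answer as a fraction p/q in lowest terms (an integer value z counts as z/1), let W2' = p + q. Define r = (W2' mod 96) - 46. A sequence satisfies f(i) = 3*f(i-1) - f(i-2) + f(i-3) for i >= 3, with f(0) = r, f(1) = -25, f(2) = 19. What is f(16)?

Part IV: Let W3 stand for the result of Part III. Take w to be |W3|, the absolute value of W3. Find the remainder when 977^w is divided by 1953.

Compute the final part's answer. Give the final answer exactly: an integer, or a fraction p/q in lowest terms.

95

Part I: remainder = value at the root: 4*(-15)^4 - 3*(-15)^3 - 1*(-15)^2 - 6*(-15)^1 + 3 = (202500) + (10125) + (-225) + (90) + (3) = 212493; answer 212493
Part II: W1 = 212493; d = 6; total draws C(16,3) = 560; favorable C(8,3) = 56; P = 1/10; answer 1/10
Part III: W2 = 1/10; threaded value p + q = 11; r = -35; f(3) = 3*(19) - 1*(-25) + 1*(-35) = 47; iterating: f(3)=47, f(4)=97, f(5)=263, f(6)=739, f(7)=2051, f(8)=5677, f(9)=15719, f(10)=43531, f(11)=120551, f(12)=333841, f(13)=924503, f(14)=2560219, f(15)=7089995, f(16)=19634269; answer 19634269
Part IV: W3 = 19634269; w = 19634269; squarings mod 1953: 977^1=977, 977^2=1465, 977^4=1831, 977^8=1213, 977^16=760, 977^32=1465, 977^64=1831, 977^128=1213, 977^256=760, 977^512=1465, 977^1024=1831, 977^2048=1213, 977^4096=760, 977^8192=1465, 977^16384=1831, 977^32768=1213, 977^65536=760, 977^131072=1465, 977^262144=1831, 977^524288=1213, 977^1048576=760, 977^2097152=1465, 977^4194304=1831, 977^8388608=1213, 977^16777216=760; 977^19634269 = 977^1 * 977^4 * 977^8 * 977^16 * 977^64 * 977^2048 * 977^4096 * 977^32768 * 977^65536 * 977^131072 * 977^524288 * 977^2097152 * 977^16777216 = 95 (mod 1953); answer 95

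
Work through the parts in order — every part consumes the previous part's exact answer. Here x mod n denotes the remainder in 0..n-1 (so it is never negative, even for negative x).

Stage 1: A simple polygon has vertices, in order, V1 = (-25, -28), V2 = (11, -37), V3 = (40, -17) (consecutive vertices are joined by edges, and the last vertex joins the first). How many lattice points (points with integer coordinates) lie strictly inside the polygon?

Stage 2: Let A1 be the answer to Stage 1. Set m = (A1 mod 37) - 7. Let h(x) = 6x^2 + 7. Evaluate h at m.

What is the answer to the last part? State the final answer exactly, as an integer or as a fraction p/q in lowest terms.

Stage 1: cross terms: (-25*-37 - 11*-28)=1233, (11*-17 - 40*-37)=1293, (40*-28 - -25*-17)=-1545; twice the area = |981| = 981; area = 981/2; boundary points = 9 + 1 + 1 = 11; strictly interior points = area - boundary/2 + 1 = 486; answer 486
Stage 2: A1 = 486; m = -2; 6*(-2)^2 + 7 = (24) + (7) = 31; answer 31

31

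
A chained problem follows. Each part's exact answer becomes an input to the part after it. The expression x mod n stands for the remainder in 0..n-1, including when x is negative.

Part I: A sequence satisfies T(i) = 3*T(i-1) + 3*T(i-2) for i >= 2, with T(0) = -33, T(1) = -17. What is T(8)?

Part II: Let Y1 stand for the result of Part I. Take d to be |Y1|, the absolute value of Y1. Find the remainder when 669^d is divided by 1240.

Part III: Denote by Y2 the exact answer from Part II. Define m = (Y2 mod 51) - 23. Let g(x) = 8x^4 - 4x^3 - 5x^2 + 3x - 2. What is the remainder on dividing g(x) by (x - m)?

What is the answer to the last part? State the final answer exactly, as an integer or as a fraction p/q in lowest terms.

Part I: T(2) = 3*(-17) + 3*(-33) = -150; iterating: T(2)=-150, T(3)=-501, T(4)=-1953, T(5)=-7362, T(6)=-27945, T(7)=-105921, T(8)=-401598; answer -401598
Part II: Y1 = -401598; d = 401598; squarings mod 1240: 669^1=669, 669^2=1161, 669^4=41, 669^8=441, 669^16=1041, 669^32=1161, 669^64=41, 669^128=441, 669^256=1041, 669^512=1161, 669^1024=41, 669^2048=441, 669^4096=1041, 669^8192=1161, 669^16384=41, 669^32768=441, 669^65536=1041, 669^131072=1161, 669^262144=41; 669^401598 = 669^2 * 669^4 * 669^8 * 669^16 * 669^32 * 669^128 * 669^8192 * 669^131072 * 669^262144 = 841 (mod 1240); answer 841
Part III: Y2 = 841; m = 2; remainder = value at the root: 8*(2)^4 - 4*(2)^3 - 5*(2)^2 + 3*(2)^1 - 2 = (128) + (-32) + (-20) + (6) + (-2) = 80; answer 80

80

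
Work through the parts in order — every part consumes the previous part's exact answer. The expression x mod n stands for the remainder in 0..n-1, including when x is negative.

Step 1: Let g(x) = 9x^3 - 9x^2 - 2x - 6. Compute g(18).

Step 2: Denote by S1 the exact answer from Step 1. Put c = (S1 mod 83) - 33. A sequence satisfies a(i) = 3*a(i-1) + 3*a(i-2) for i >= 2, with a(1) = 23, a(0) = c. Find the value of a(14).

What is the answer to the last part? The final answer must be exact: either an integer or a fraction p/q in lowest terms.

1271058156

Step 1: 9*(18)^3 - 9*(18)^2 - 2*(18)^1 - 6 = (52488) + (-2916) + (-36) + (-6) = 49530; answer 49530
Step 2: S1 = 49530; c = 29; a(2) = 3*(23) + 3*(29) = 156; iterating: a(2)=156, a(3)=537, a(4)=2079, a(5)=7848, a(6)=29781, a(7)=112887, a(8)=428004, a(9)=1622673, a(10)=6152031, a(11)=23324112, a(12)=88428429, a(13)=335257623, a(14)=1271058156; answer 1271058156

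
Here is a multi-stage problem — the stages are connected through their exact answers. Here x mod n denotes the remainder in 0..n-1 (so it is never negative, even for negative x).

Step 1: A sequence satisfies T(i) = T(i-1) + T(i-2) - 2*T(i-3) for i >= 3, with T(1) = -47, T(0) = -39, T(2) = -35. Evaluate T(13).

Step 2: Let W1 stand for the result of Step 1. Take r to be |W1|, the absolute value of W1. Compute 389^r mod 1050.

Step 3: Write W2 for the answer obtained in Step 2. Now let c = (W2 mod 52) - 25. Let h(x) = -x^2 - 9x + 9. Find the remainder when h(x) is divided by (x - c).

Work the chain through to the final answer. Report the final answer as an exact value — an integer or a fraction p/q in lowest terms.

-43

Step 1: T(3) = 1*(-35) + 1*(-47) - 2*(-39) = -4; iterating: T(3)=-4, T(4)=55, T(5)=121, T(6)=184, T(7)=195, T(8)=137, T(9)=-36, T(10)=-289, T(11)=-599, T(12)=-816, T(13)=-837; answer -837
Step 2: W1 = -837; r = 837; squarings mod 1050: 389^1=389, 389^2=121, 389^4=991, 389^8=331, 389^16=361, 389^32=121, 389^64=991, 389^128=331, 389^256=361, 389^512=121; 389^837 = 389^1 * 389^4 * 389^64 * 389^256 * 389^512 = 29 (mod 1050); answer 29
Step 3: W2 = 29; c = 4; remainder = value at the root: -1*(4)^2 - 9*(4)^1 + 9 = (-16) + (-36) + (9) = -43; answer -43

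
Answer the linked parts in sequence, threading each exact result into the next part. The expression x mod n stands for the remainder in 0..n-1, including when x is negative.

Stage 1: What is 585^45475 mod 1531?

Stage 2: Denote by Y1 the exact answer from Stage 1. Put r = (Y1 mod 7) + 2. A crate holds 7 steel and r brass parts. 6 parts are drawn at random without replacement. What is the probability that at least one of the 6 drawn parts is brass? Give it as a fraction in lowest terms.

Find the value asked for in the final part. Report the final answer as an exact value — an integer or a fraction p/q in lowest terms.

Stage 1: squarings mod 1531: 585^1=585, 585^2=812, 585^4=1014, 585^8=895, 585^16=312, 585^32=891, 585^64=823, 585^128=627, 585^256=1193, 585^512=950, 585^1024=741, 585^2048=983, 585^4096=228, 585^8192=1461, 585^16384=307, 585^32768=858; 585^45475 = 585^1 * 585^2 * 585^32 * 585^128 * 585^256 * 585^4096 * 585^8192 * 585^32768 = 276 (mod 1531); answer 276
Stage 2: Y1 = 276; r = 5; total draws C(12,6) = 924; complement C(7,6) = 7; favorable 924 - 7 = 917; P = 131/132; answer 131/132

131/132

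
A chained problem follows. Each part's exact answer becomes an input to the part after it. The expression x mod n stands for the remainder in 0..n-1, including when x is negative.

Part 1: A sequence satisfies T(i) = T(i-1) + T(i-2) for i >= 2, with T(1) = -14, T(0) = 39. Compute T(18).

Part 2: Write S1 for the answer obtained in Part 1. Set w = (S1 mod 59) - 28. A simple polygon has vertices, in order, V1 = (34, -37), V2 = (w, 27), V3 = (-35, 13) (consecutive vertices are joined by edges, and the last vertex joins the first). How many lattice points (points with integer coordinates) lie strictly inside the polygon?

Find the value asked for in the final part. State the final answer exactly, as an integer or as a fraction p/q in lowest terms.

Part 1: T(2) = 1*(-14) + 1*(39) = 25; iterating: T(2)=25, T(3)=11, T(4)=36, T(5)=47, T(6)=83, T(7)=130, T(8)=213, T(9)=343, T(10)=556, T(11)=899, T(12)=1455, T(13)=2354, T(14)=3809, T(15)=6163, T(16)=9972, T(17)=16135, T(18)=26107; answer 26107
Part 2: S1 = 26107; w = 1; cross terms: (34*27 - 1*-37)=955, (1*13 - -35*27)=958, (-35*-37 - 34*13)=853; twice the area = |2766| = 2766; area = 1383; boundary points = 1 + 2 + 1 = 4; strictly interior points = area - boundary/2 + 1 = 1382; answer 1382

1382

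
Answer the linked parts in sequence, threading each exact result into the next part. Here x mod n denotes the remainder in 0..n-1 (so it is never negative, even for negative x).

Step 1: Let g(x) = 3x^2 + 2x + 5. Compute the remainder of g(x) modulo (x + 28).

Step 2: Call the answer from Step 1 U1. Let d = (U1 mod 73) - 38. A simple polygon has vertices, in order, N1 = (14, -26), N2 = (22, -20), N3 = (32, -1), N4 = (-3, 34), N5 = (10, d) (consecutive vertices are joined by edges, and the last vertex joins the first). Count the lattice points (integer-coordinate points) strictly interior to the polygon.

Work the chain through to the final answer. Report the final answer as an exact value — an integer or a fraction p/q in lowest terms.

Step 1: remainder = value at the root: 3*(-28)^2 + 2*(-28)^1 + 5 = (2352) + (-56) + (5) = 2301; answer 2301
Step 2: U1 = 2301; d = 0; cross terms: (14*-20 - 22*-26)=292, (22*-1 - 32*-20)=618, (32*34 - -3*-1)=1085, (-3*0 - 10*34)=-340, (10*-26 - 14*0)=-260; twice the area = |1395| = 1395; area = 1395/2; boundary points = 2 + 1 + 35 + 1 + 2 = 41; strictly interior points = area - boundary/2 + 1 = 678; answer 678

678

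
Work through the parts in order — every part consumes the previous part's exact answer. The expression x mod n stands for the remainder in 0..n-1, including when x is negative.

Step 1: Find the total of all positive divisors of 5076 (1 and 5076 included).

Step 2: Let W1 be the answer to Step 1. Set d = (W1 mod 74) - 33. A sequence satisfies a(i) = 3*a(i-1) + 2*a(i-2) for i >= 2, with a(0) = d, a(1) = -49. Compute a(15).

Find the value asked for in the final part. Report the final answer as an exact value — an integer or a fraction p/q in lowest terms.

Step 1: 5076 = 2^2 * 3^3 * 47; sigma = (1 + 2 + 4) * (1 + 3 + 9 + 27) * (1 + 47) = 7 * 40 * 48 = 13440; answer 13440
Step 2: W1 = 13440; d = 13; a(2) = 3*(-49) + 2*(13) = -121; iterating: a(2)=-121, a(3)=-461, a(4)=-1625, a(5)=-5797, a(6)=-20641, a(7)=-73517, a(8)=-261833, a(9)=-932533, a(10)=-3321265, a(11)=-11828861, a(12)=-42129113, a(13)=-150045061, a(14)=-534393409, a(15)=-1903270349; answer -1903270349

-1903270349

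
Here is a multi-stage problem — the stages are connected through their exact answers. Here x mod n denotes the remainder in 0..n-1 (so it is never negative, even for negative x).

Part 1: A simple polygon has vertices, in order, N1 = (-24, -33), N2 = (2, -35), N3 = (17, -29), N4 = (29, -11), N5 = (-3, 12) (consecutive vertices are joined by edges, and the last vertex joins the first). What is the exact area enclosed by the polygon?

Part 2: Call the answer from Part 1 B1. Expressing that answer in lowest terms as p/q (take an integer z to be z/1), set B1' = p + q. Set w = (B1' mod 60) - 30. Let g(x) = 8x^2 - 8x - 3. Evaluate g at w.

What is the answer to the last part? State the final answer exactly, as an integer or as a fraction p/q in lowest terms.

Part 1: cross terms: (-24*-35 - 2*-33)=906, (2*-29 - 17*-35)=537, (17*-11 - 29*-29)=654, (29*12 - -3*-11)=315, (-3*-33 - -24*12)=387; twice the area = |2799| = 2799; area = 2799/2; answer 2799/2
Part 2: B1 = 2799/2; threaded value p + q = 2801; w = 11; 8*(11)^2 - 8*(11)^1 - 3 = (968) + (-88) + (-3) = 877; answer 877

877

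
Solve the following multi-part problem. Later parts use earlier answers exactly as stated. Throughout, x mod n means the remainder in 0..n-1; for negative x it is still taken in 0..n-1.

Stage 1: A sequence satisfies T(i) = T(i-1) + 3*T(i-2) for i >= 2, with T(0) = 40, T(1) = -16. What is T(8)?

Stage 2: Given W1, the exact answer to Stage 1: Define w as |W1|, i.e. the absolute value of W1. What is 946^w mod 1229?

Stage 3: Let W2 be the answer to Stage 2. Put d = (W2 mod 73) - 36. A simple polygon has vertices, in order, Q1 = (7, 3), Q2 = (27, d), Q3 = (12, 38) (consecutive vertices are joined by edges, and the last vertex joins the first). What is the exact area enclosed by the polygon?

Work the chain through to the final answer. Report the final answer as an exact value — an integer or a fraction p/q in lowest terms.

380

Stage 1: T(2) = 1*(-16) + 3*(40) = 104; iterating: T(2)=104, T(3)=56, T(4)=368, T(5)=536, T(6)=1640, T(7)=3248, T(8)=8168; answer 8168
Stage 2: W1 = 8168; w = 8168; squarings mod 1229: 946^1=946, 946^2=204, 946^4=1059, 946^8=633, 946^16=35, 946^32=1225, 946^64=16, 946^128=256, 946^256=399, 946^512=660, 946^1024=534, 946^2048=28, 946^4096=784; 946^8168 = 946^8 * 946^32 * 946^64 * 946^128 * 946^256 * 946^512 * 946^1024 * 946^2048 * 946^4096 = 1122 (mod 1229); answer 1122
Stage 3: W2 = 1122; d = -9; cross terms: (7*-9 - 27*3)=-144, (27*38 - 12*-9)=1134, (12*3 - 7*38)=-230; twice the area = |760| = 760; area = 380; answer 380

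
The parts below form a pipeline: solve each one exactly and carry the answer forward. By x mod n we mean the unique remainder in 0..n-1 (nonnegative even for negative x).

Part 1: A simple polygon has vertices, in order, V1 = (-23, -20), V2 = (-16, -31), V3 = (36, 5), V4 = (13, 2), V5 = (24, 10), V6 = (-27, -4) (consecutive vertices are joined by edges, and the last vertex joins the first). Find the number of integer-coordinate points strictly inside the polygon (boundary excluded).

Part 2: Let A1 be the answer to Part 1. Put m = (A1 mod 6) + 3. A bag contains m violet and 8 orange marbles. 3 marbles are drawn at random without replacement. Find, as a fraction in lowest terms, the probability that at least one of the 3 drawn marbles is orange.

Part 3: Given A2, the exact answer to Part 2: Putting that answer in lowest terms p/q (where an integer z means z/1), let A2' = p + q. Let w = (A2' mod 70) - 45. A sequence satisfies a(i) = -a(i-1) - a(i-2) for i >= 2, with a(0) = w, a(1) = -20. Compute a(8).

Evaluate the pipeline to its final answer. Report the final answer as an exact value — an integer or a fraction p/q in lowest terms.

28

Part 1: cross terms: (-23*-31 - -16*-20)=393, (-16*5 - 36*-31)=1036, (36*2 - 13*5)=7, (13*10 - 24*2)=82, (24*-4 - -27*10)=174, (-27*-20 - -23*-4)=448; twice the area = |2140| = 2140; area = 1070; boundary points = 1 + 4 + 1 + 1 + 1 + 4 = 12; strictly interior points = area - boundary/2 + 1 = 1065; answer 1065
Part 2: A1 = 1065; m = 6; total draws C(14,3) = 364; complement C(6,3) = 20; favorable 364 - 20 = 344; P = 86/91; answer 86/91
Part 3: A2 = 86/91; threaded value p + q = 177; w = -8; a(2) = -1*(-20) - 1*(-8) = 28; iterating: a(2)=28, a(3)=-8, a(4)=-20, a(5)=28, a(6)=-8, a(7)=-20, a(8)=28; answer 28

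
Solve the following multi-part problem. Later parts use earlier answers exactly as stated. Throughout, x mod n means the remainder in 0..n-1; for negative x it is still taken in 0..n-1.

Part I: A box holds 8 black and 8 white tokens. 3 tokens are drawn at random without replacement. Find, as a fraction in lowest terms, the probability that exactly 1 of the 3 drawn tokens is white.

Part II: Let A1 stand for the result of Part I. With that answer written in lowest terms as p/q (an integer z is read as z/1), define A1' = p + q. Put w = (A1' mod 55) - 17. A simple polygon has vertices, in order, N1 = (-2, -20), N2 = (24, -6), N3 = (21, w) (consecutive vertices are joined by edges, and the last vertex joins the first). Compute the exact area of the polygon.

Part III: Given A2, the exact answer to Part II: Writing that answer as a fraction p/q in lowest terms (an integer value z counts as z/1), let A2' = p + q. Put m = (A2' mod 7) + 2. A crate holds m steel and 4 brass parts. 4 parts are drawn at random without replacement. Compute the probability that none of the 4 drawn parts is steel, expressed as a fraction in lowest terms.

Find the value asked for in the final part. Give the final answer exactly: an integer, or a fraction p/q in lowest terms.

1/210

Part I: total draws C(16,3) = 560; favorable C(8,1)*C(8,2) = 224; P = 2/5; answer 2/5
Part II: A1 = 2/5; threaded value p + q = 7; w = -10; cross terms: (-2*-6 - 24*-20)=492, (24*-10 - 21*-6)=-114, (21*-20 - -2*-10)=-440; twice the area = |-62| = 62; area = 31; answer 31
Part III: A2 = 31; threaded value p + q = 32; m = 6; total draws C(10,4) = 210; favorable C(4,4) = 1; P = 1/210; answer 1/210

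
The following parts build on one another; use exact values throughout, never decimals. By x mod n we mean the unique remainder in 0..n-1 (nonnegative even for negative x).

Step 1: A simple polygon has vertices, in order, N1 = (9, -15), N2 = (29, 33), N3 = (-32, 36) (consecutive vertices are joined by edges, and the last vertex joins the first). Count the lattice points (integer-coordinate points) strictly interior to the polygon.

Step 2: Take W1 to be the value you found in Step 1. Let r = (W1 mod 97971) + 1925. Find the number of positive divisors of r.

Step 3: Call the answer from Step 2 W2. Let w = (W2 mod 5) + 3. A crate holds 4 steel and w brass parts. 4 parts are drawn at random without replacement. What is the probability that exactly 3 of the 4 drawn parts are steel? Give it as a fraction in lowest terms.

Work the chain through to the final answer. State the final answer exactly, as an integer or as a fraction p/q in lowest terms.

4/35

Step 1: cross terms: (9*33 - 29*-15)=732, (29*36 - -32*33)=2100, (-32*-15 - 9*36)=156; twice the area = |2988| = 2988; area = 1494; boundary points = 4 + 1 + 1 = 6; strictly interior points = area - boundary/2 + 1 = 1492; answer 1492
Step 2: W1 = 1492; r = 3417; 3417 = 3 * 17 * 67; number of divisors = (1+1) * (1+1) * (1+1) = 8; answer 8
Step 3: W2 = 8; w = 6; total draws C(10,4) = 210; favorable C(4,3)*C(6,1) = 24; P = 4/35; answer 4/35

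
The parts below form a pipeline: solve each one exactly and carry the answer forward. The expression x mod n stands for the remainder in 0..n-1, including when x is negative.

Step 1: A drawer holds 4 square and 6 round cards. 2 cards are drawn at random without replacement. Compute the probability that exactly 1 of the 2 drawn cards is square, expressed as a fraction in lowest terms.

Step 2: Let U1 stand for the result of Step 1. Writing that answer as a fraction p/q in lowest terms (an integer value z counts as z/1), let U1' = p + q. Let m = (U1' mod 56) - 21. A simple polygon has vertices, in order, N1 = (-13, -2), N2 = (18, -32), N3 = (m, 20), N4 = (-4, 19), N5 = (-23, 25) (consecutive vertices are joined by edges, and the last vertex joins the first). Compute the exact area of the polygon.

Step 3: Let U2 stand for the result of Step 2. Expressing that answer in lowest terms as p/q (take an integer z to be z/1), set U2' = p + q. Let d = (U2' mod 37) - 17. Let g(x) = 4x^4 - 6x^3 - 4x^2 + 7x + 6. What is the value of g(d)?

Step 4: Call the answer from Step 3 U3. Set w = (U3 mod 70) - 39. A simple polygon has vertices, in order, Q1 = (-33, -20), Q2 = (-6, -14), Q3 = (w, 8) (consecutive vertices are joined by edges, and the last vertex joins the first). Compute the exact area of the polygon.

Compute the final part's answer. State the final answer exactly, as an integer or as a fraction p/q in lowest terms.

216

Step 1: total draws C(10,2) = 45; favorable C(4,1)*C(6,1) = 24; P = 8/15; answer 8/15
Step 2: U1 = 8/15; threaded value p + q = 23; m = 2; cross terms: (-13*-32 - 18*-2)=452, (18*20 - 2*-32)=424, (2*19 - -4*20)=118, (-4*25 - -23*19)=337, (-23*-2 - -13*25)=371; twice the area = |1702| = 1702; area = 851; answer 851
Step 3: U2 = 851; threaded value p + q = 852; d = -16; 4*(-16)^4 - 6*(-16)^3 - 4*(-16)^2 + 7*(-16)^1 + 6 = (262144) + (24576) + (-1024) + (-112) + (6) = 285590; answer 285590
Step 4: U3 = 285590; w = 21; cross terms: (-33*-14 - -6*-20)=342, (-6*8 - 21*-14)=246, (21*-20 - -33*8)=-156; twice the area = |432| = 432; area = 216; answer 216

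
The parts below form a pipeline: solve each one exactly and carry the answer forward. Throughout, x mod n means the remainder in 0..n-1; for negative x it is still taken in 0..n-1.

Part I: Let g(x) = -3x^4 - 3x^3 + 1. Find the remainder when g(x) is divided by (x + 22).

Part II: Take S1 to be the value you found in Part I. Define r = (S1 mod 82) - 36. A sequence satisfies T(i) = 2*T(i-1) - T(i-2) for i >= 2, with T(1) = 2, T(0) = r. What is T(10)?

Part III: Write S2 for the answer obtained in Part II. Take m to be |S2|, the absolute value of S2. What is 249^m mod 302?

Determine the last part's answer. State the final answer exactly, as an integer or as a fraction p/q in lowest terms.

Part I: remainder = value at the root: -3*(-22)^4 - 3*(-22)^3 + 1 = (-702768) + (31944) + (1) = -670823; answer -670823
Part II: S1 = -670823; r = -17; T(2) = 2*(2) - 1*(-17) = 21; iterating: T(2)=21, T(3)=40, T(4)=59, T(5)=78, T(6)=97, T(7)=116, T(8)=135, T(9)=154, T(10)=173; answer 173
Part III: S2 = 173; m = 173; squarings mod 302: 249^1=249, 249^2=91, 249^4=127, 249^8=123, 249^16=29, 249^32=237, 249^64=299, 249^128=9; 249^173 = 249^1 * 249^4 * 249^8 * 249^32 * 249^128 = 229 (mod 302); answer 229

229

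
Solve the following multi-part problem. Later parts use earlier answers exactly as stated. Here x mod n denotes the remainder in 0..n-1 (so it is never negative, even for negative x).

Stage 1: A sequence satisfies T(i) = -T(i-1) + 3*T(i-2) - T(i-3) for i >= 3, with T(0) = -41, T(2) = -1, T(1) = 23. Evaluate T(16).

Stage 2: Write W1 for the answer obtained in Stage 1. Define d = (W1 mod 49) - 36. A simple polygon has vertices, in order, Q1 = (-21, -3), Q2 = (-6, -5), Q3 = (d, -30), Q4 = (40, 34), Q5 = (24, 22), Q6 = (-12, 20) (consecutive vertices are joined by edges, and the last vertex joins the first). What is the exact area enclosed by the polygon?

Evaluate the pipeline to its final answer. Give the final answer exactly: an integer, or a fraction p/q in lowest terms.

Stage 1: T(3) = -1*(-1) + 3*(23) - 1*(-41) = 111; iterating: T(3)=111, T(4)=-137, T(5)=471, T(6)=-993, T(7)=2543, T(8)=-5993, T(9)=14615, T(10)=-35137, T(11)=84975, T(12)=-205001, T(13)=495063, T(14)=-1195041, T(15)=2885231, T(16)=-6965417; answer -6965417
Stage 2: W1 = -6965417; d = -5; cross terms: (-21*-5 - -6*-3)=87, (-6*-30 - -5*-5)=155, (-5*34 - 40*-30)=1030, (40*22 - 24*34)=64, (24*20 - -12*22)=744, (-12*-3 - -21*20)=456; twice the area = |2536| = 2536; area = 1268; answer 1268

1268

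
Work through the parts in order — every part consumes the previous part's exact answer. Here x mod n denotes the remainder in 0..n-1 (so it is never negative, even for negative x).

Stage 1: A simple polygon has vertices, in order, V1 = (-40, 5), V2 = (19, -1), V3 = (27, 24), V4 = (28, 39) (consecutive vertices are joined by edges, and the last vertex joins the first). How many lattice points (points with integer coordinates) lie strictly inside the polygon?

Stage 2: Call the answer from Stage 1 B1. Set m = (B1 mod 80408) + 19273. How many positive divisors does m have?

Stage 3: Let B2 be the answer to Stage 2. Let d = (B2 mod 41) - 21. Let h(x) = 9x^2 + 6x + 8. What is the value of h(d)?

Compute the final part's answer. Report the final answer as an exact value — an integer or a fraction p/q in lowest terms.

Stage 1: cross terms: (-40*-1 - 19*5)=-55, (19*24 - 27*-1)=483, (27*39 - 28*24)=381, (28*5 - -40*39)=1700; twice the area = |2509| = 2509; area = 2509/2; boundary points = 1 + 1 + 1 + 34 = 37; strictly interior points = area - boundary/2 + 1 = 1237; answer 1237
Stage 2: B1 = 1237; m = 20510; 20510 = 2 * 5 * 7 * 293; number of divisors = (1+1) * (1+1) * (1+1) * (1+1) = 16; answer 16
Stage 3: B2 = 16; d = -5; 9*(-5)^2 + 6*(-5)^1 + 8 = (225) + (-30) + (8) = 203; answer 203

203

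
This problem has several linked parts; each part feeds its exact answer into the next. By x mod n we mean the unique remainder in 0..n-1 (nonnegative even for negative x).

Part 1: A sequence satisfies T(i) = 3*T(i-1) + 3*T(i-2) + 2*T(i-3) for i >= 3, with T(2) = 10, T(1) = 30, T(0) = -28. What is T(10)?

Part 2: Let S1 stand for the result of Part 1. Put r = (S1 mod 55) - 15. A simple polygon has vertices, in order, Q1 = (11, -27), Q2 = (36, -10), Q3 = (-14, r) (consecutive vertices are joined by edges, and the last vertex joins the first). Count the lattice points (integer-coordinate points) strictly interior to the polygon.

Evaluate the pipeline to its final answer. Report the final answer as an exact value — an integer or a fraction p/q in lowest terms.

699

Part 1: T(3) = 3*(10) + 3*(30) + 2*(-28) = 64; iterating: T(3)=64, T(4)=282, T(5)=1058, T(6)=4148, T(7)=16182, T(8)=63106, T(9)=246160, T(10)=960162; answer 960162
Part 2: S1 = 960162; r = 12; cross terms: (11*-10 - 36*-27)=862, (36*12 - -14*-10)=292, (-14*-27 - 11*12)=246; twice the area = |1400| = 1400; area = 700; boundary points = 1 + 2 + 1 = 4; strictly interior points = area - boundary/2 + 1 = 699; answer 699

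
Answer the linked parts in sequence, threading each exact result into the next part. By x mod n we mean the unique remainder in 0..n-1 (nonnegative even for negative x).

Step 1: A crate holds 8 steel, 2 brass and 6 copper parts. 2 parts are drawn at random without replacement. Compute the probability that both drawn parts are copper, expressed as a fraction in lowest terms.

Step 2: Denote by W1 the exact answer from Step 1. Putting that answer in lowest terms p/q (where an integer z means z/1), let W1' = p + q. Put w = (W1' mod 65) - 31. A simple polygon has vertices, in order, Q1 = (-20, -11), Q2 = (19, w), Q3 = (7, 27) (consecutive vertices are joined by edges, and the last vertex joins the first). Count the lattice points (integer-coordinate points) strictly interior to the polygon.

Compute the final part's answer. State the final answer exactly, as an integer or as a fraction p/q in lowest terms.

Step 1: total draws C(16,2) = 120; favorable C(6,2) = 15; P = 1/8; answer 1/8
Step 2: W1 = 1/8; threaded value p + q = 9; w = -22; cross terms: (-20*-22 - 19*-11)=649, (19*27 - 7*-22)=667, (7*-11 - -20*27)=463; twice the area = |1779| = 1779; area = 1779/2; boundary points = 1 + 1 + 1 = 3; strictly interior points = area - boundary/2 + 1 = 889; answer 889

889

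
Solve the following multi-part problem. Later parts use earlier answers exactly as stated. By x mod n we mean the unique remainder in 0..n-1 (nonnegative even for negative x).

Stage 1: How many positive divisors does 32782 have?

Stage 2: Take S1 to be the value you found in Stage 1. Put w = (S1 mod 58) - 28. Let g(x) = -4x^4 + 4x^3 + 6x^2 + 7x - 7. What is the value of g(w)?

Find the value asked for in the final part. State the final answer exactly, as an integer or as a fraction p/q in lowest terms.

Stage 1: 32782 = 2 * 37 * 443; number of divisors = (1+1) * (1+1) * (1+1) = 8; answer 8
Stage 2: S1 = 8; w = -20; -4*(-20)^4 + 4*(-20)^3 + 6*(-20)^2 + 7*(-20)^1 - 7 = (-640000) + (-32000) + (2400) + (-140) + (-7) = -669747; answer -669747

-669747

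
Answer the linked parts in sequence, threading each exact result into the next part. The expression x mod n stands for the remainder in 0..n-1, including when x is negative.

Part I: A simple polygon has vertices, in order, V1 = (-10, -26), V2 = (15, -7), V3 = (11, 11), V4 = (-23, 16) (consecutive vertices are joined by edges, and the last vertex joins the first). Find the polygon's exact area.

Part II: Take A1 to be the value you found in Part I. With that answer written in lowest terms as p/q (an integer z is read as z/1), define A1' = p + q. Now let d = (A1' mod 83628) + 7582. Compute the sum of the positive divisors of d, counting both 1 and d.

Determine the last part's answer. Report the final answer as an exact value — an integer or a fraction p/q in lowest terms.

9474

Part I: cross terms: (-10*-7 - 15*-26)=460, (15*11 - 11*-7)=242, (11*16 - -23*11)=429, (-23*-26 - -10*16)=758; twice the area = |1889| = 1889; area = 1889/2; answer 1889/2
Part II: A1 = 1889/2; threaded value p + q = 1891; d = 9473; 9473 is prime, so its only divisors are 1 and 9473; sigma = 1 + 9473 = 9474; answer 9474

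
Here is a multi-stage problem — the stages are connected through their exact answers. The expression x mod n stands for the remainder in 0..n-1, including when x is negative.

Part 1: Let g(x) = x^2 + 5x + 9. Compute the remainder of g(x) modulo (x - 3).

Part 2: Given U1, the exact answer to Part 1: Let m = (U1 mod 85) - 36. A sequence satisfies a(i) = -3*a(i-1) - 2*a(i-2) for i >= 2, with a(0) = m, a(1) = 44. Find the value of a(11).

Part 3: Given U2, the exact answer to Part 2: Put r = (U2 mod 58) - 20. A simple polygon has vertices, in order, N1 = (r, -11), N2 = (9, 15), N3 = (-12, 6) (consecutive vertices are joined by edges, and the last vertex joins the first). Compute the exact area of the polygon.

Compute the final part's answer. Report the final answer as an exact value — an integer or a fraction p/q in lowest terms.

Part 1: remainder = value at the root: 1*(3)^2 + 5*(3)^1 + 9 = (9) + (15) + (9) = 33; answer 33
Part 2: U1 = 33; m = -3; a(2) = -3*(44) - 2*(-3) = -126; iterating: a(2)=-126, a(3)=290, a(4)=-618, a(5)=1274, a(6)=-2586, a(7)=5210, a(8)=-10458, a(9)=20954, a(10)=-41946, a(11)=83930; answer 83930
Part 3: U2 = 83930; r = -16; cross terms: (-16*15 - 9*-11)=-141, (9*6 - -12*15)=234, (-12*-11 - -16*6)=228; twice the area = |321| = 321; area = 321/2; answer 321/2

321/2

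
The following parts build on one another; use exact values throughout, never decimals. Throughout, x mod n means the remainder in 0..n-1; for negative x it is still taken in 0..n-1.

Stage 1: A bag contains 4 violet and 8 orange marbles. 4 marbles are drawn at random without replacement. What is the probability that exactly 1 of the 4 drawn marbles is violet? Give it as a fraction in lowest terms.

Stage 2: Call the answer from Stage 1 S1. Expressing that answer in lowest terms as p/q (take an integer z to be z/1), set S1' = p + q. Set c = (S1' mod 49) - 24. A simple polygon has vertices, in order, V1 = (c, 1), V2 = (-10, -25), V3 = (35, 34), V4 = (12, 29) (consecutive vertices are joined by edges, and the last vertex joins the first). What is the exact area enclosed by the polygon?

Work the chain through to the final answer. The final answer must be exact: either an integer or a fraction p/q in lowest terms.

Stage 1: total draws C(12,4) = 495; favorable C(4,1)*C(8,3) = 224; P = 224/495; answer 224/495
Stage 2: S1 = 224/495; threaded value p + q = 719; c = 9; cross terms: (9*-25 - -10*1)=-215, (-10*34 - 35*-25)=535, (35*29 - 12*34)=607, (12*1 - 9*29)=-249; twice the area = |678| = 678; area = 339; answer 339

339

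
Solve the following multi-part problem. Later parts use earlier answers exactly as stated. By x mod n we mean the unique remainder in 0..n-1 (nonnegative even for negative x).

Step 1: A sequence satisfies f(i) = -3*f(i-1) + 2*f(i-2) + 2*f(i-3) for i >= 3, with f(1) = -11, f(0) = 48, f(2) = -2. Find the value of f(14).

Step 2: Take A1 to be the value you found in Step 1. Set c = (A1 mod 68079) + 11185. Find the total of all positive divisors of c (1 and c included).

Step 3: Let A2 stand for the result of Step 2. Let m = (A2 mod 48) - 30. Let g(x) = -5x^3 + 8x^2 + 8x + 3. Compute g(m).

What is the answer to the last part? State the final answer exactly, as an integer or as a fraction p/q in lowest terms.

Step 1: f(3) = -3*(-2) + 2*(-11) + 2*(48) = 80; iterating: f(3)=80, f(4)=-266, f(5)=954, f(6)=-3234, f(7)=11078, f(8)=-37794, f(9)=129070, f(10)=-440642, f(11)=1504478, f(12)=-5136578, f(13)=17537406, f(14)=-59876418; answer -59876418
Step 2: A1 = -59876418; c = 44287; 44287 = 67 * 661; sigma = (1 + 67) * (1 + 661) = 68 * 662 = 45016; answer 45016
Step 3: A2 = 45016; m = 10; -5*(10)^3 + 8*(10)^2 + 8*(10)^1 + 3 = (-5000) + (800) + (80) + (3) = -4117; answer -4117

-4117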